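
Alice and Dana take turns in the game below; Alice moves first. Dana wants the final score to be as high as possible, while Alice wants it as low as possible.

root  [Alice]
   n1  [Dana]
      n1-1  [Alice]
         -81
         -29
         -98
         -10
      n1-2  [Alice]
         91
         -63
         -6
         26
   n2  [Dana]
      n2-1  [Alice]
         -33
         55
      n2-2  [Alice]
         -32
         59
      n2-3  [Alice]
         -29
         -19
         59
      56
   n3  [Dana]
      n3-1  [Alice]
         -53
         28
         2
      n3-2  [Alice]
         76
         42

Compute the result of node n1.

n1-1 (Alice): min(-81, -29, -98, -10) = -98
n1-2 (Alice): min(91, -63, -6, 26) = -63
n1 (Dana): max(-98, -63) = -63

-63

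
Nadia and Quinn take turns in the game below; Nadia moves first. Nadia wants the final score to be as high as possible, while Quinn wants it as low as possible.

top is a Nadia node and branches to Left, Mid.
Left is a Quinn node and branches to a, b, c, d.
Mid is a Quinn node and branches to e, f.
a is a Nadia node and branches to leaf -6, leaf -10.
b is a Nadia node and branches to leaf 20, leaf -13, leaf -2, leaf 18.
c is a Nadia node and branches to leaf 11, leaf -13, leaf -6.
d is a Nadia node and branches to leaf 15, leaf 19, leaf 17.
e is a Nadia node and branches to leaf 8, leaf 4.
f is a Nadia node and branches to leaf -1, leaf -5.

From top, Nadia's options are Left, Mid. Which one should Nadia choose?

Mid

a (Nadia): max(-6, -10) = -6
b (Nadia): max(20, -13, -2, 18) = 20
c (Nadia): max(11, -13, -6) = 11
d (Nadia): max(15, 19, 17) = 19
Left (Quinn): min(-6, 20, 11, 19) = -6
e (Nadia): max(8, 4) = 8
f (Nadia): max(-1, -5) = -1
Mid (Quinn): min(8, -1) = -1
top (Nadia): max(-6, -1) = -1
Nadia at top wants the highest of {Left=-6, Mid=-1}, so chooses Mid.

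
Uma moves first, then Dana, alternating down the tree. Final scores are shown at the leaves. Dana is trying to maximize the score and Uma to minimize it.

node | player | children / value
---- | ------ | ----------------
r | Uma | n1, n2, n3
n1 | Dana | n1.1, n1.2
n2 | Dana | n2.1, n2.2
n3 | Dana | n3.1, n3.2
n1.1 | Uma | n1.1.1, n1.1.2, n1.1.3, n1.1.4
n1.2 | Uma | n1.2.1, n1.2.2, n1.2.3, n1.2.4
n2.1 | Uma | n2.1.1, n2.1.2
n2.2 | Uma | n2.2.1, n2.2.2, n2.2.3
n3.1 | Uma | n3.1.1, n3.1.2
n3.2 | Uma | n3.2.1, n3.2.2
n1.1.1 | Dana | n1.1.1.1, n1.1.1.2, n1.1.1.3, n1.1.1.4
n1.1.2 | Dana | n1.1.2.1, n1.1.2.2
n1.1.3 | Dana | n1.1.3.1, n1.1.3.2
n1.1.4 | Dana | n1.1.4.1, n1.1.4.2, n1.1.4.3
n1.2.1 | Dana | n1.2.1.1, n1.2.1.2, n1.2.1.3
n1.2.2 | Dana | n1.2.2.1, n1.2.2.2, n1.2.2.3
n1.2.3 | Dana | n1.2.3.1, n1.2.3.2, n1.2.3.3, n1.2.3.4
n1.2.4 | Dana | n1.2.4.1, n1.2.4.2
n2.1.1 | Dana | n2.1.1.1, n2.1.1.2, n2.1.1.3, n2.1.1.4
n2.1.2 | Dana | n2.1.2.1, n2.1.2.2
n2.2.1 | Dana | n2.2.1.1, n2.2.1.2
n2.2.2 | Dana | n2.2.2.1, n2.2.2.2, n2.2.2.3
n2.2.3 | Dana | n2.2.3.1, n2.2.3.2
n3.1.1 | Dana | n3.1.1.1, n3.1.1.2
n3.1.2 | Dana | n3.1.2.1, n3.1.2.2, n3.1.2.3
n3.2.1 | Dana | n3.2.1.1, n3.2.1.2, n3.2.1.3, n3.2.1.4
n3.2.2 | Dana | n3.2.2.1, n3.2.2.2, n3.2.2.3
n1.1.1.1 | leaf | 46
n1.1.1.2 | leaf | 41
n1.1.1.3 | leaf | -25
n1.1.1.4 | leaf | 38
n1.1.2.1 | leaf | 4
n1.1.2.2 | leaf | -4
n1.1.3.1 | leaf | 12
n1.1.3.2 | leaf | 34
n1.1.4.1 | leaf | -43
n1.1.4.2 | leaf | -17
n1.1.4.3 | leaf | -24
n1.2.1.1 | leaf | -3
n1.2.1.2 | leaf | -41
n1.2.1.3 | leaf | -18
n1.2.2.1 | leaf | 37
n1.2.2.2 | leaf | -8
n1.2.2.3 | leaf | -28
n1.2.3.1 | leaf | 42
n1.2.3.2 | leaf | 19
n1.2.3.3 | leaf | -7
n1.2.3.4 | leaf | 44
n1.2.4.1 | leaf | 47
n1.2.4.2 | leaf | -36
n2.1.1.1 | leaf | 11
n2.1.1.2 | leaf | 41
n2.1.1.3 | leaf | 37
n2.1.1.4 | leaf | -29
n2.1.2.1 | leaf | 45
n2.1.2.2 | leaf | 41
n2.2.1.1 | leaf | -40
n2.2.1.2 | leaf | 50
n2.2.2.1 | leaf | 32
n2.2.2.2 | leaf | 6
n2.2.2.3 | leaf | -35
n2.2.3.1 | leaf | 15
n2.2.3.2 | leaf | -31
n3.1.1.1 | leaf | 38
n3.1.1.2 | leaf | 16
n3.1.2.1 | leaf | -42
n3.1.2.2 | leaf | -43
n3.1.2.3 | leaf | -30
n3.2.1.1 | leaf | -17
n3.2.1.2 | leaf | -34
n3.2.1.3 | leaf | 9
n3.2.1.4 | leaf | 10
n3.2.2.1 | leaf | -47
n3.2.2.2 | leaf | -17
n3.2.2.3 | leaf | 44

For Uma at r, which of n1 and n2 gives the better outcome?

n1.1.1 (Dana): max(46, 41, -25, 38) = 46
n1.1.2 (Dana): max(4, -4) = 4
n1.1.3 (Dana): max(12, 34) = 34
n1.1.4 (Dana): max(-43, -17, -24) = -17
n1.1 (Uma): min(46, 4, 34, -17) = -17
n1.2.1 (Dana): max(-3, -41, -18) = -3
n1.2.2 (Dana): max(37, -8, -28) = 37
n1.2.3 (Dana): max(42, 19, -7, 44) = 44
n1.2.4 (Dana): max(47, -36) = 47
n1.2 (Uma): min(-3, 37, 44, 47) = -3
n1 (Dana): max(-17, -3) = -3
n2.1.1 (Dana): max(11, 41, 37, -29) = 41
n2.1.2 (Dana): max(45, 41) = 45
n2.1 (Uma): min(41, 45) = 41
n2.2.1 (Dana): max(-40, 50) = 50
n2.2.2 (Dana): max(32, 6, -35) = 32
n2.2.3 (Dana): max(15, -31) = 15
n2.2 (Uma): min(50, 32, 15) = 15
n2 (Dana): max(41, 15) = 41
Uma prefers the lower value; n1=-3, n2=41. n1 is better since -3 < 41.

n1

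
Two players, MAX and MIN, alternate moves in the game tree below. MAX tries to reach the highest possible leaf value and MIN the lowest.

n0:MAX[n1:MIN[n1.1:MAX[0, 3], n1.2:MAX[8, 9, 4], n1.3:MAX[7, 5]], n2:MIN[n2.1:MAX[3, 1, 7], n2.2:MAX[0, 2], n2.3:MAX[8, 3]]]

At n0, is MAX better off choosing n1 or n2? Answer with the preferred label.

n1.1 (MAX): max(0, 3) = 3
n1.2 (MAX): max(8, 9, 4) = 9
n1.3 (MAX): max(7, 5) = 7
n1 (MIN): min(3, 9, 7) = 3
n2.1 (MAX): max(3, 1, 7) = 7
n2.2 (MAX): max(0, 2) = 2
n2.3 (MAX): max(8, 3) = 8
n2 (MIN): min(7, 2, 8) = 2
MAX prefers the higher value; n1=3, n2=2. n1 is better since 3 > 2.

n1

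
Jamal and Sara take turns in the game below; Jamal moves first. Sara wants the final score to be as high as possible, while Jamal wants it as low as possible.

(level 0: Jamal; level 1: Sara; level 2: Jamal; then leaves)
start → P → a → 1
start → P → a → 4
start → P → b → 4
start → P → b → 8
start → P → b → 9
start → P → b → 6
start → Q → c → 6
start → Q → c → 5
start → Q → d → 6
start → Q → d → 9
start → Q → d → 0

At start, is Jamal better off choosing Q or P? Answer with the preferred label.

c (Jamal): min(6, 5) = 5
d (Jamal): min(6, 9, 0) = 0
Q (Sara): max(5, 0) = 5
a (Jamal): min(1, 4) = 1
b (Jamal): min(4, 8, 9, 6) = 4
P (Sara): max(1, 4) = 4
Jamal prefers the lower value; Q=5, P=4. P is better since 4 < 5.

P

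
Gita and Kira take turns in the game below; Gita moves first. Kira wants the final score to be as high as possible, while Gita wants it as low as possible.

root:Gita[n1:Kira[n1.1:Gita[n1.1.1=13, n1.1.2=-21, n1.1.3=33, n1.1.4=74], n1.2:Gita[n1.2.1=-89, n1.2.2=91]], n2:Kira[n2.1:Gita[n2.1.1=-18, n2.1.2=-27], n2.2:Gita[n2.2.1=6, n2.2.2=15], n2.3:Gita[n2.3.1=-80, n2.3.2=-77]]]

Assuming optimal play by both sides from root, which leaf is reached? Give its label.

n1.1.2

n1.1 (Gita): min(13, -21, 33, 74) = -21
n1.2 (Gita): min(-89, 91) = -89
n1 (Kira): max(-21, -89) = -21
n2.1 (Gita): min(-18, -27) = -27
n2.2 (Gita): min(6, 15) = 6
n2.3 (Gita): min(-80, -77) = -80
n2 (Kira): max(-27, 6, -80) = 6
root (Gita): min(-21, 6) = -21
At root, Gita picks n1 (lowest: -21).
At n1, Kira picks n1.1 (highest: -21).
At n1.1, Gita picks n1.1.2 (lowest: -21).
Terminal value -21.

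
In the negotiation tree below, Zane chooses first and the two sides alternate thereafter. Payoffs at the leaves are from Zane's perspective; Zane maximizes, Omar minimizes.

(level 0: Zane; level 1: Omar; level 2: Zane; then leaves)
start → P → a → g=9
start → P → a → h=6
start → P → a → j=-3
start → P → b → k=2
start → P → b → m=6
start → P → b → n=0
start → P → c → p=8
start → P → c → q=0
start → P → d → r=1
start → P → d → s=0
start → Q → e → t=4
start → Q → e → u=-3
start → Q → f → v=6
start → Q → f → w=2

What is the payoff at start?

a (Zane): max(9, 6, -3) = 9
b (Zane): max(2, 6, 0) = 6
c (Zane): max(8, 0) = 8
d (Zane): max(1, 0) = 1
P (Omar): min(9, 6, 8, 1) = 1
e (Zane): max(4, -3) = 4
f (Zane): max(6, 2) = 6
Q (Omar): min(4, 6) = 4
start (Zane): max(1, 4) = 4

4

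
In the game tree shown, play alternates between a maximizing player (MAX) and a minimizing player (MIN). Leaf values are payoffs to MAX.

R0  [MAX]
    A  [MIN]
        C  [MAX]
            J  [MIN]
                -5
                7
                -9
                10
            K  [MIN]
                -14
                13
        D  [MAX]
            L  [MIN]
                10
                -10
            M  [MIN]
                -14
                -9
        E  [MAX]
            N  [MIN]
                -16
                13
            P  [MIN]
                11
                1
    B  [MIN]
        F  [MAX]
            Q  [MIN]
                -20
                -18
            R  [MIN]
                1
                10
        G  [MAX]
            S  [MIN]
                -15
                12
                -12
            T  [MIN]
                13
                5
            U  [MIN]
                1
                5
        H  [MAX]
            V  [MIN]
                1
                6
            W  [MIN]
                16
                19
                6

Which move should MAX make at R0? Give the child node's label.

B

J (MIN): min(-5, 7, -9, 10) = -9
K (MIN): min(-14, 13) = -14
C (MAX): max(-9, -14) = -9
L (MIN): min(10, -10) = -10
M (MIN): min(-14, -9) = -14
D (MAX): max(-10, -14) = -10
N (MIN): min(-16, 13) = -16
P (MIN): min(11, 1) = 1
E (MAX): max(-16, 1) = 1
A (MIN): min(-9, -10, 1) = -10
Q (MIN): min(-20, -18) = -20
R (MIN): min(1, 10) = 1
F (MAX): max(-20, 1) = 1
S (MIN): min(-15, 12, -12) = -15
T (MIN): min(13, 5) = 5
U (MIN): min(1, 5) = 1
G (MAX): max(-15, 5, 1) = 5
V (MIN): min(1, 6) = 1
W (MIN): min(16, 19, 6) = 6
H (MAX): max(1, 6) = 6
B (MIN): min(1, 5, 6) = 1
R0 (MAX): max(-10, 1) = 1
MAX at R0 wants the highest of {A=-10, B=1}, so chooses B.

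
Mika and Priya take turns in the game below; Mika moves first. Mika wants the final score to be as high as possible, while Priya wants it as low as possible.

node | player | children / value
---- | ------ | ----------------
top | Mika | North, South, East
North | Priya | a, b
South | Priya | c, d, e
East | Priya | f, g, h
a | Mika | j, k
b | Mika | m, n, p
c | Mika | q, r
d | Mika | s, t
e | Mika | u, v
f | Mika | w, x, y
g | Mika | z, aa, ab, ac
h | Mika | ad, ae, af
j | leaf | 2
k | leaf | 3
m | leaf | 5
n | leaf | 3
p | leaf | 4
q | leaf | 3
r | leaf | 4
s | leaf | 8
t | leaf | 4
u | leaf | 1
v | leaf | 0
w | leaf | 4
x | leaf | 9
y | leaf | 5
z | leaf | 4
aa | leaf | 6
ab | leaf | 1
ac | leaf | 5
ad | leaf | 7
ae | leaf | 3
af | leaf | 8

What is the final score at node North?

3

a (Mika): max(2, 3) = 3
b (Mika): max(5, 3, 4) = 5
North (Priya): min(3, 5) = 3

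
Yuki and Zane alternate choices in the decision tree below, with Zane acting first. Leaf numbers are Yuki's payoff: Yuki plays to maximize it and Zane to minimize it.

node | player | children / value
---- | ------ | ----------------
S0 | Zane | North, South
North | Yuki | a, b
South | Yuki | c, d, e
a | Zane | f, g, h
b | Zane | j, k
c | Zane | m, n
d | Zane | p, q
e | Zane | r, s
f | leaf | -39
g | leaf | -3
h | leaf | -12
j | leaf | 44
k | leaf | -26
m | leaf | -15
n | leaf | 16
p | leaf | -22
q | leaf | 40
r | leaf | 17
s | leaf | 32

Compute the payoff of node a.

a (Zane): min(-39, -3, -12) = -39

-39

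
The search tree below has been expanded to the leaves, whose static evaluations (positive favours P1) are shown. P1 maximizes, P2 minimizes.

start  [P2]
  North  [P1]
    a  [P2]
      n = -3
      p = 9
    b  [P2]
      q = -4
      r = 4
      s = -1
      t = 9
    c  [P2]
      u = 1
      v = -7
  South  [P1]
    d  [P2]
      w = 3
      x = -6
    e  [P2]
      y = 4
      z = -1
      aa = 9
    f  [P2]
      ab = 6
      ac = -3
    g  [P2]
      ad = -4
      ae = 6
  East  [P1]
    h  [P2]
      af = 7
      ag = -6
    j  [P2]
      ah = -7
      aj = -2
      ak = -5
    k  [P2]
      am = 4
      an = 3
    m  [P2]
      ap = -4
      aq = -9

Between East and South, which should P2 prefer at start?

h (P2): min(7, -6) = -6
j (P2): min(-7, -2, -5) = -7
k (P2): min(4, 3) = 3
m (P2): min(-4, -9) = -9
East (P1): max(-6, -7, 3, -9) = 3
d (P2): min(3, -6) = -6
e (P2): min(4, -1, 9) = -1
f (P2): min(6, -3) = -3
g (P2): min(-4, 6) = -4
South (P1): max(-6, -1, -3, -4) = -1
P2 prefers the lower value; East=3, South=-1. South is better since -1 < 3.

South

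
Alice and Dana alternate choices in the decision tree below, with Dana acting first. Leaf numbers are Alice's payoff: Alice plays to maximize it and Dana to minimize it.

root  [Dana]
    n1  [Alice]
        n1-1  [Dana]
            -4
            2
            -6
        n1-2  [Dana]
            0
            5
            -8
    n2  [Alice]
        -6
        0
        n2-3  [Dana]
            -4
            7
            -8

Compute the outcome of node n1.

-6

n1-1 (Dana): min(-4, 2, -6) = -6
n1-2 (Dana): min(0, 5, -8) = -8
n1 (Alice): max(-6, -8) = -6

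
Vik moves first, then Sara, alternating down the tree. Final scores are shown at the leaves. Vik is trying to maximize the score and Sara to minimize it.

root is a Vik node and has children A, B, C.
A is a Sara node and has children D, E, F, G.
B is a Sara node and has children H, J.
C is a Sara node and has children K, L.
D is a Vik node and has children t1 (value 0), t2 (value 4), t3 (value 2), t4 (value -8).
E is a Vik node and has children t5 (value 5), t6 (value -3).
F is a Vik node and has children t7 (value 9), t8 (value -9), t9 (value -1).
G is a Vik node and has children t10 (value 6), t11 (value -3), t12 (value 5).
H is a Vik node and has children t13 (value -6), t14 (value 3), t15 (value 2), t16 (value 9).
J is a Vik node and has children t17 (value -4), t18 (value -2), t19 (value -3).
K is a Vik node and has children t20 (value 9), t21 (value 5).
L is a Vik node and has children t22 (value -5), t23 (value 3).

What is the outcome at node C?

K (Vik): max(9, 5) = 9
L (Vik): max(-5, 3) = 3
C (Sara): min(9, 3) = 3

3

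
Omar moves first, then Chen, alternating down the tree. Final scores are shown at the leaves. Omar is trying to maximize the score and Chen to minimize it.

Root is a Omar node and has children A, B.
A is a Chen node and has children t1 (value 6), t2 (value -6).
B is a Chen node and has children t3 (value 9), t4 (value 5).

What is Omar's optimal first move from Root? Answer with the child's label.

A (Chen): min(6, -6) = -6
B (Chen): min(9, 5) = 5
Root (Omar): max(-6, 5) = 5
Omar at Root wants the highest of {A=-6, B=5}, so chooses B.

B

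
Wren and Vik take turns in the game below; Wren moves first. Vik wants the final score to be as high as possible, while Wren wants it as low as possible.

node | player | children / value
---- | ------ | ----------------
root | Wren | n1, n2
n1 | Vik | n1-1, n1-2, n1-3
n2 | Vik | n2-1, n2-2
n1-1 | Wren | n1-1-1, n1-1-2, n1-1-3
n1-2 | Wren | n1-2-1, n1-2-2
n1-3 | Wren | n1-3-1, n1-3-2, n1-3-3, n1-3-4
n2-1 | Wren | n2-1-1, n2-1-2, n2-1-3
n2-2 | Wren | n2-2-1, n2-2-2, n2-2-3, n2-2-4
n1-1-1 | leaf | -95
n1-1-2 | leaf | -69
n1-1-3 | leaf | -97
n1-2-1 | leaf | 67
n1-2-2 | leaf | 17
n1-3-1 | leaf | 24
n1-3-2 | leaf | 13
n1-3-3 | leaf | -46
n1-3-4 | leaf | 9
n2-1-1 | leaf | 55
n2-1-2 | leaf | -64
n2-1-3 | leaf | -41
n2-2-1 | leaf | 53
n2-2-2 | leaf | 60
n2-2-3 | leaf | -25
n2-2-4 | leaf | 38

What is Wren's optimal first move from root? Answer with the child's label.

n1-1 (Wren): min(-95, -69, -97) = -97
n1-2 (Wren): min(67, 17) = 17
n1-3 (Wren): min(24, 13, -46, 9) = -46
n1 (Vik): max(-97, 17, -46) = 17
n2-1 (Wren): min(55, -64, -41) = -64
n2-2 (Wren): min(53, 60, -25, 38) = -25
n2 (Vik): max(-64, -25) = -25
root (Wren): min(17, -25) = -25
Wren at root wants the lowest of {n1=17, n2=-25}, so chooses n2.

n2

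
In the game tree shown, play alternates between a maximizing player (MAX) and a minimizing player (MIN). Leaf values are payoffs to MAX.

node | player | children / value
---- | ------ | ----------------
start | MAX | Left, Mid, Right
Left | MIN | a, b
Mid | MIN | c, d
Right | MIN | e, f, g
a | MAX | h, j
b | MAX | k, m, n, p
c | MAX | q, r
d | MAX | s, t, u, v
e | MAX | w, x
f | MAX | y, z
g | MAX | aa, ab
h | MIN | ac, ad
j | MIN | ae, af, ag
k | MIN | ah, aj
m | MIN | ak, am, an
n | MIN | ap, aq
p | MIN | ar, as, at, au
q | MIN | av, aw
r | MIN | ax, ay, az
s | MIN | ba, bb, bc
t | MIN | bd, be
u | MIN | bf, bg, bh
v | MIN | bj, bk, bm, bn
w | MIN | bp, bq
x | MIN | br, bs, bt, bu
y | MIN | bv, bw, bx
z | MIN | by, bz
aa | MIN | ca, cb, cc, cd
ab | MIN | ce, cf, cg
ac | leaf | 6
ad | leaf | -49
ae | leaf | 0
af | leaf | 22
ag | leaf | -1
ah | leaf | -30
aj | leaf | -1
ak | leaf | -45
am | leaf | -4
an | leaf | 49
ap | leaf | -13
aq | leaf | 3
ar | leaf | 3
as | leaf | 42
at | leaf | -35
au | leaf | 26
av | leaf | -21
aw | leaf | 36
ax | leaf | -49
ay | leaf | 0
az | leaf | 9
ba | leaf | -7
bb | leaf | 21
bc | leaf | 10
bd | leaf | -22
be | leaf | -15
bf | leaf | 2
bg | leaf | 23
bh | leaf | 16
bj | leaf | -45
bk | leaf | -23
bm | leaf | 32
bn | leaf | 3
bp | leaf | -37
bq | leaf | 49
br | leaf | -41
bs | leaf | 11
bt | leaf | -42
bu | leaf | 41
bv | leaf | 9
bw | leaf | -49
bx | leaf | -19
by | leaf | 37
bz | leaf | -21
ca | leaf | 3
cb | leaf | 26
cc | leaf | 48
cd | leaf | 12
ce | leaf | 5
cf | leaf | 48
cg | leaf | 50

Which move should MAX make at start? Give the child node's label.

Left

h (MIN): min(6, -49) = -49
j (MIN): min(0, 22, -1) = -1
a (MAX): max(-49, -1) = -1
k (MIN): min(-30, -1) = -30
m (MIN): min(-45, -4, 49) = -45
n (MIN): min(-13, 3) = -13
p (MIN): min(3, 42, -35, 26) = -35
b (MAX): max(-30, -45, -13, -35) = -13
Left (MIN): min(-1, -13) = -13
q (MIN): min(-21, 36) = -21
r (MIN): min(-49, 0, 9) = -49
c (MAX): max(-21, -49) = -21
s (MIN): min(-7, 21, 10) = -7
t (MIN): min(-22, -15) = -22
u (MIN): min(2, 23, 16) = 2
v (MIN): min(-45, -23, 32, 3) = -45
d (MAX): max(-7, -22, 2, -45) = 2
Mid (MIN): min(-21, 2) = -21
w (MIN): min(-37, 49) = -37
x (MIN): min(-41, 11, -42, 41) = -42
e (MAX): max(-37, -42) = -37
y (MIN): min(9, -49, -19) = -49
z (MIN): min(37, -21) = -21
f (MAX): max(-49, -21) = -21
aa (MIN): min(3, 26, 48, 12) = 3
ab (MIN): min(5, 48, 50) = 5
g (MAX): max(3, 5) = 5
Right (MIN): min(-37, -21, 5) = -37
start (MAX): max(-13, -21, -37) = -13
MAX at start wants the highest of {Left=-13, Mid=-21, Right=-37}, so chooses Left.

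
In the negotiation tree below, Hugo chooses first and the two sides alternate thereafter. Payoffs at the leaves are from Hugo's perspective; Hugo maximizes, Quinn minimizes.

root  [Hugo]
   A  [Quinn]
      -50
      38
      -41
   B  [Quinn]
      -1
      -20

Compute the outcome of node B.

-20

B (Quinn): min(-1, -20) = -20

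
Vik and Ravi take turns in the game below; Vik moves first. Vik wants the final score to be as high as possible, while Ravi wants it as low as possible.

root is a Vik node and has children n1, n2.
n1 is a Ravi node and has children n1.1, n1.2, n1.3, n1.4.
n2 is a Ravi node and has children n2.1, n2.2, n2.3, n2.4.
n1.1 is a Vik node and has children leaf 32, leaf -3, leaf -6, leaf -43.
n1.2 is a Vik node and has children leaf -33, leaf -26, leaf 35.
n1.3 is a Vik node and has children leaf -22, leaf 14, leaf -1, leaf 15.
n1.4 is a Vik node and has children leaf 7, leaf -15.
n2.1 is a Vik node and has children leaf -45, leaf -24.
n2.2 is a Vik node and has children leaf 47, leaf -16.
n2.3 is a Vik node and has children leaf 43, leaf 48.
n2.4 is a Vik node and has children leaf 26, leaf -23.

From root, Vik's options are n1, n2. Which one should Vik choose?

n1.1 (Vik): max(32, -3, -6, -43) = 32
n1.2 (Vik): max(-33, -26, 35) = 35
n1.3 (Vik): max(-22, 14, -1, 15) = 15
n1.4 (Vik): max(7, -15) = 7
n1 (Ravi): min(32, 35, 15, 7) = 7
n2.1 (Vik): max(-45, -24) = -24
n2.2 (Vik): max(47, -16) = 47
n2.3 (Vik): max(43, 48) = 48
n2.4 (Vik): max(26, -23) = 26
n2 (Ravi): min(-24, 47, 48, 26) = -24
root (Vik): max(7, -24) = 7
Vik at root wants the highest of {n1=7, n2=-24}, so chooses n1.

n1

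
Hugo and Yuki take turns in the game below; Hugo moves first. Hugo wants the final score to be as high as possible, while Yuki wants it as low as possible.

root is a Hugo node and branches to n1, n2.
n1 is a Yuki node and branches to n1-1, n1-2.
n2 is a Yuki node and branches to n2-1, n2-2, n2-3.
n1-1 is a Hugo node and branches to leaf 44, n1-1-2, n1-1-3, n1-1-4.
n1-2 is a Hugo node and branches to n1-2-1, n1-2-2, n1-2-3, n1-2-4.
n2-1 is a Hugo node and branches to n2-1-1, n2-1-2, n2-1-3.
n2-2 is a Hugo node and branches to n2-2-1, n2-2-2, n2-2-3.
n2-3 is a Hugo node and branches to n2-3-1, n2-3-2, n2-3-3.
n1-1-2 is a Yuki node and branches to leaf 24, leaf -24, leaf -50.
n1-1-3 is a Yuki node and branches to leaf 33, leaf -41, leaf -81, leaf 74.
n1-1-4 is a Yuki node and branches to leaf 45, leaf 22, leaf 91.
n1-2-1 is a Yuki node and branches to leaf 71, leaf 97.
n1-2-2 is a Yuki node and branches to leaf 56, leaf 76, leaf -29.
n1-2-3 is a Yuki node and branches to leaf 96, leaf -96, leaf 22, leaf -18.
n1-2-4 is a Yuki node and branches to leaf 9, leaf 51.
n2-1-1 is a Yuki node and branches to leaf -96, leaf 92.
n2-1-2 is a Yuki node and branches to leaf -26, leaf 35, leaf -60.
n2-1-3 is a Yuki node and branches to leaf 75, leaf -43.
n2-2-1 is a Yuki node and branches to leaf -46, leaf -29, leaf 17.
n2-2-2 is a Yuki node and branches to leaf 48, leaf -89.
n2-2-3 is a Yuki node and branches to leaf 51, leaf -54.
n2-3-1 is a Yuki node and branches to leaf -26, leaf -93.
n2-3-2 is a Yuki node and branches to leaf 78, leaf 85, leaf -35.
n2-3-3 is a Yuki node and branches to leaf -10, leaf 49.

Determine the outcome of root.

44

n1-1-2 (Yuki): min(24, -24, -50) = -50
n1-1-3 (Yuki): min(33, -41, -81, 74) = -81
n1-1-4 (Yuki): min(45, 22, 91) = 22
n1-1 (Hugo): max(44, -50, -81, 22) = 44
n1-2-1 (Yuki): min(71, 97) = 71
n1-2-2 (Yuki): min(56, 76, -29) = -29
n1-2-3 (Yuki): min(96, -96, 22, -18) = -96
n1-2-4 (Yuki): min(9, 51) = 9
n1-2 (Hugo): max(71, -29, -96, 9) = 71
n1 (Yuki): min(44, 71) = 44
n2-1-1 (Yuki): min(-96, 92) = -96
n2-1-2 (Yuki): min(-26, 35, -60) = -60
n2-1-3 (Yuki): min(75, -43) = -43
n2-1 (Hugo): max(-96, -60, -43) = -43
n2-2-1 (Yuki): min(-46, -29, 17) = -46
n2-2-2 (Yuki): min(48, -89) = -89
n2-2-3 (Yuki): min(51, -54) = -54
n2-2 (Hugo): max(-46, -89, -54) = -46
n2-3-1 (Yuki): min(-26, -93) = -93
n2-3-2 (Yuki): min(78, 85, -35) = -35
n2-3-3 (Yuki): min(-10, 49) = -10
n2-3 (Hugo): max(-93, -35, -10) = -10
n2 (Yuki): min(-43, -46, -10) = -46
root (Hugo): max(44, -46) = 44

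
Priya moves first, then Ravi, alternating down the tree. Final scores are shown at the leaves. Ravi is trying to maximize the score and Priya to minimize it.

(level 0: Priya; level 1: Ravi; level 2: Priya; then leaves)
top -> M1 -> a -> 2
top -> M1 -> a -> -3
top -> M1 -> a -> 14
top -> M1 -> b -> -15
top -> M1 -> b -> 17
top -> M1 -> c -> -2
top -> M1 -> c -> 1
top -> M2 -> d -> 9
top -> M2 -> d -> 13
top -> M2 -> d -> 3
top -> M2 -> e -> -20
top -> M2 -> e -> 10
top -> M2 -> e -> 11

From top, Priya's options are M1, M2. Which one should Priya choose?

M1

a (Priya): min(2, -3, 14) = -3
b (Priya): min(-15, 17) = -15
c (Priya): min(-2, 1) = -2
M1 (Ravi): max(-3, -15, -2) = -2
d (Priya): min(9, 13, 3) = 3
e (Priya): min(-20, 10, 11) = -20
M2 (Ravi): max(3, -20) = 3
top (Priya): min(-2, 3) = -2
Priya at top wants the lowest of {M1=-2, M2=3}, so chooses M1.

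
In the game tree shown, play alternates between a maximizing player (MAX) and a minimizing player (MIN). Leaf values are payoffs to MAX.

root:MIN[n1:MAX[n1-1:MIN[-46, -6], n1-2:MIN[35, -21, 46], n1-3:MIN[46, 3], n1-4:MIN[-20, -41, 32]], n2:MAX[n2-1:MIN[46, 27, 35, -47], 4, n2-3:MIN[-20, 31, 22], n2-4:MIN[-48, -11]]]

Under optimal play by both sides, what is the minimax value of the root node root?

n1-1 (MIN): min(-46, -6) = -46
n1-2 (MIN): min(35, -21, 46) = -21
n1-3 (MIN): min(46, 3) = 3
n1-4 (MIN): min(-20, -41, 32) = -41
n1 (MAX): max(-46, -21, 3, -41) = 3
n2-1 (MIN): min(46, 27, 35, -47) = -47
n2-3 (MIN): min(-20, 31, 22) = -20
n2-4 (MIN): min(-48, -11) = -48
n2 (MAX): max(-47, 4, -20, -48) = 4
root (MIN): min(3, 4) = 3

3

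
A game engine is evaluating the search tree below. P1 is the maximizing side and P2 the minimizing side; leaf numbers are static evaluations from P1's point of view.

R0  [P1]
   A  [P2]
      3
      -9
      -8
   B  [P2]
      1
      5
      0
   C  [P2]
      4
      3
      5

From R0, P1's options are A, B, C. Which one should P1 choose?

C

A (P2): min(3, -9, -8) = -9
B (P2): min(1, 5, 0) = 0
C (P2): min(4, 3, 5) = 3
R0 (P1): max(-9, 0, 3) = 3
P1 at R0 wants the highest of {A=-9, B=0, C=3}, so chooses C.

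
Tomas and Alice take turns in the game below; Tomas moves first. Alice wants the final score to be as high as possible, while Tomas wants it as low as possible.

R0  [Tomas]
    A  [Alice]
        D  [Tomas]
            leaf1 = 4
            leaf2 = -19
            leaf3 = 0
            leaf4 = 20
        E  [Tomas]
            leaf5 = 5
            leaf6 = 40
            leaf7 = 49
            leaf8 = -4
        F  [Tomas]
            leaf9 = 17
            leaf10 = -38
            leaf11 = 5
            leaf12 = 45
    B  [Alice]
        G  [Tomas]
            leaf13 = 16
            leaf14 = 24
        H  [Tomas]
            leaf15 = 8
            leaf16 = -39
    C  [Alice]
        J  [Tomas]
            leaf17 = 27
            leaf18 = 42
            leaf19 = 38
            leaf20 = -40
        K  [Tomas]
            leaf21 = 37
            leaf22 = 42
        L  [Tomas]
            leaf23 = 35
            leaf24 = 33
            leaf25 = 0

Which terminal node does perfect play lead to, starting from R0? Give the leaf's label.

leaf8

D (Tomas): min(4, -19, 0, 20) = -19
E (Tomas): min(5, 40, 49, -4) = -4
F (Tomas): min(17, -38, 5, 45) = -38
A (Alice): max(-19, -4, -38) = -4
G (Tomas): min(16, 24) = 16
H (Tomas): min(8, -39) = -39
B (Alice): max(16, -39) = 16
J (Tomas): min(27, 42, 38, -40) = -40
K (Tomas): min(37, 42) = 37
L (Tomas): min(35, 33, 0) = 0
C (Alice): max(-40, 37, 0) = 37
R0 (Tomas): min(-4, 16, 37) = -4
At R0, Tomas picks A (lowest: -4).
At A, Alice picks E (highest: -4).
At E, Tomas picks leaf8 (lowest: -4).
Terminal value -4.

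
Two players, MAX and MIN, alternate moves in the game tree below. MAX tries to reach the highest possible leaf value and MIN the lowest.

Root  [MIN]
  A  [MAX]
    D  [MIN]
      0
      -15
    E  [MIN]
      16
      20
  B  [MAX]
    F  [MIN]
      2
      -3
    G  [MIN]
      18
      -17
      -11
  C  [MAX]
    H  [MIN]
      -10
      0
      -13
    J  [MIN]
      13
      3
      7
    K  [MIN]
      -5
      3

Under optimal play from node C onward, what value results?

3

H (MIN): min(-10, 0, -13) = -13
J (MIN): min(13, 3, 7) = 3
K (MIN): min(-5, 3) = -5
C (MAX): max(-13, 3, -5) = 3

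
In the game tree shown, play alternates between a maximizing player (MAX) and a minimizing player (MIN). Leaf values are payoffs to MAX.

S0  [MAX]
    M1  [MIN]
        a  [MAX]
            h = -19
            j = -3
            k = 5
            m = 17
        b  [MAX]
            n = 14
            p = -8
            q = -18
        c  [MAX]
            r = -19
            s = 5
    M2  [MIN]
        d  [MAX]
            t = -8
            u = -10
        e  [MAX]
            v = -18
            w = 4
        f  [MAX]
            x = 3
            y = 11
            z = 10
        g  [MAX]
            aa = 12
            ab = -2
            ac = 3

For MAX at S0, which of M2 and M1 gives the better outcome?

d (MAX): max(-8, -10) = -8
e (MAX): max(-18, 4) = 4
f (MAX): max(3, 11, 10) = 11
g (MAX): max(12, -2, 3) = 12
M2 (MIN): min(-8, 4, 11, 12) = -8
a (MAX): max(-19, -3, 5, 17) = 17
b (MAX): max(14, -8, -18) = 14
c (MAX): max(-19, 5) = 5
M1 (MIN): min(17, 14, 5) = 5
MAX prefers the higher value; M2=-8, M1=5. M1 is better since 5 > -8.

M1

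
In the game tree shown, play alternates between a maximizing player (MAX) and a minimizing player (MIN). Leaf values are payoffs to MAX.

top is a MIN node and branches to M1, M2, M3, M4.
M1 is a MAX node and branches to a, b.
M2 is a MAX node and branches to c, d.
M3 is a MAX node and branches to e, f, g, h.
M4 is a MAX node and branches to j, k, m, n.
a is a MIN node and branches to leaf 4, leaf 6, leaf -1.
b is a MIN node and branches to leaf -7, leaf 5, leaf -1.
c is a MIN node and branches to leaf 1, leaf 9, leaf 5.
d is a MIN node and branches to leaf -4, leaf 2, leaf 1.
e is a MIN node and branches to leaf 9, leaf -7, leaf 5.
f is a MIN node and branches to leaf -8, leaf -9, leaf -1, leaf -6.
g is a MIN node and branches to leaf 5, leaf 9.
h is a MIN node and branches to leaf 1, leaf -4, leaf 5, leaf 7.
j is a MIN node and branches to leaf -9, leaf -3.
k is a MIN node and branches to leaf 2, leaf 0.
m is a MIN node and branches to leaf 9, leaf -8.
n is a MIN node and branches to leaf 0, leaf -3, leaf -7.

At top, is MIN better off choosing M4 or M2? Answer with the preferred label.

j (MIN): min(-9, -3) = -9
k (MIN): min(2, 0) = 0
m (MIN): min(9, -8) = -8
n (MIN): min(0, -3, -7) = -7
M4 (MAX): max(-9, 0, -8, -7) = 0
c (MIN): min(1, 9, 5) = 1
d (MIN): min(-4, 2, 1) = -4
M2 (MAX): max(1, -4) = 1
MIN prefers the lower value; M4=0, M2=1. M4 is better since 0 < 1.

M4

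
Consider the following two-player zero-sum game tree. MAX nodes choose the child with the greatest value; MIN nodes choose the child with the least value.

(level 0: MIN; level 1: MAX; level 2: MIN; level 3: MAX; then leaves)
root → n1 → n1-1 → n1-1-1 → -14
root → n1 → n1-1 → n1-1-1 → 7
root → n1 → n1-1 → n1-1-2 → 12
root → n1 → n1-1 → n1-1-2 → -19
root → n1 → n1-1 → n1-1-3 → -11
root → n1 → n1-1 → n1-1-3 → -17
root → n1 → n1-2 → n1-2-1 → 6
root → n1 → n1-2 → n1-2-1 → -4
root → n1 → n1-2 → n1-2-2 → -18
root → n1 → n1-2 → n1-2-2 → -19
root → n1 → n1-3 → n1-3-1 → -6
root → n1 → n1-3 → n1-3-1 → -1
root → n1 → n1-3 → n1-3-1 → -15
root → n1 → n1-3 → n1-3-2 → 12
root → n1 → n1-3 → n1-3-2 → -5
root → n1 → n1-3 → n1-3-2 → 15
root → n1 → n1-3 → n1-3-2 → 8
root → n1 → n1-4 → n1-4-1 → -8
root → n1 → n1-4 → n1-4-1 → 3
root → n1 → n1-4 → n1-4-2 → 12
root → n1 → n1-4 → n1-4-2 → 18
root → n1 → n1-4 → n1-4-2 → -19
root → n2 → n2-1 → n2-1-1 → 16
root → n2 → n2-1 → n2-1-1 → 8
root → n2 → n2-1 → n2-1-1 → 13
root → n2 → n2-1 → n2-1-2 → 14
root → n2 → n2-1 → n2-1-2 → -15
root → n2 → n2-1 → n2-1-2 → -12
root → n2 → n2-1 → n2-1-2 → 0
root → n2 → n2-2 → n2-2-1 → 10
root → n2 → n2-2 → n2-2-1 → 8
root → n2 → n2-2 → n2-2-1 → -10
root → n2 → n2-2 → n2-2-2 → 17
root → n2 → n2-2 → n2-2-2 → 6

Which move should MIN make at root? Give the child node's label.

n1-1-1 (MAX): max(-14, 7) = 7
n1-1-2 (MAX): max(12, -19) = 12
n1-1-3 (MAX): max(-11, -17) = -11
n1-1 (MIN): min(7, 12, -11) = -11
n1-2-1 (MAX): max(6, -4) = 6
n1-2-2 (MAX): max(-18, -19) = -18
n1-2 (MIN): min(6, -18) = -18
n1-3-1 (MAX): max(-6, -1, -15) = -1
n1-3-2 (MAX): max(12, -5, 15, 8) = 15
n1-3 (MIN): min(-1, 15) = -1
n1-4-1 (MAX): max(-8, 3) = 3
n1-4-2 (MAX): max(12, 18, -19) = 18
n1-4 (MIN): min(3, 18) = 3
n1 (MAX): max(-11, -18, -1, 3) = 3
n2-1-1 (MAX): max(16, 8, 13) = 16
n2-1-2 (MAX): max(14, -15, -12, 0) = 14
n2-1 (MIN): min(16, 14) = 14
n2-2-1 (MAX): max(10, 8, -10) = 10
n2-2-2 (MAX): max(17, 6) = 17
n2-2 (MIN): min(10, 17) = 10
n2 (MAX): max(14, 10) = 14
root (MIN): min(3, 14) = 3
MIN at root wants the lowest of {n1=3, n2=14}, so chooses n1.

n1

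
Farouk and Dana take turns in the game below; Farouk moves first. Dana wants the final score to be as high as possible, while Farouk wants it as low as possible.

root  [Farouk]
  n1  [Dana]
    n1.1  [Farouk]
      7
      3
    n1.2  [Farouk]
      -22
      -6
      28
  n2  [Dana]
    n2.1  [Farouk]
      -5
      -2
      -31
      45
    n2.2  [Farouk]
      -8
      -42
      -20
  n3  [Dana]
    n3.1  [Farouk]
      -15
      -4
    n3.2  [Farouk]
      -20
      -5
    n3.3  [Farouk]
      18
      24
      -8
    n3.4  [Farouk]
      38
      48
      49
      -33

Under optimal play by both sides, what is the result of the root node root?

-31

n1.1 (Farouk): min(7, 3) = 3
n1.2 (Farouk): min(-22, -6, 28) = -22
n1 (Dana): max(3, -22) = 3
n2.1 (Farouk): min(-5, -2, -31, 45) = -31
n2.2 (Farouk): min(-8, -42, -20) = -42
n2 (Dana): max(-31, -42) = -31
n3.1 (Farouk): min(-15, -4) = -15
n3.2 (Farouk): min(-20, -5) = -20
n3.3 (Farouk): min(18, 24, -8) = -8
n3.4 (Farouk): min(38, 48, 49, -33) = -33
n3 (Dana): max(-15, -20, -8, -33) = -8
root (Farouk): min(3, -31, -8) = -31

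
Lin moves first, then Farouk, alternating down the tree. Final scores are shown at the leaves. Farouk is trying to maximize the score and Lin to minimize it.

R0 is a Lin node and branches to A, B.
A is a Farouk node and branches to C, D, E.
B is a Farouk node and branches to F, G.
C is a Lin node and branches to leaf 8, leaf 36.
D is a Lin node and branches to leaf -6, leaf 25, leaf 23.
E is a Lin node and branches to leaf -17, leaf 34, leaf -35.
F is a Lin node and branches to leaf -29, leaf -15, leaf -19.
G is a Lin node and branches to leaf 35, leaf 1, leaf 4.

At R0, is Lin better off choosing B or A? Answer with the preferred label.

F (Lin): min(-29, -15, -19) = -29
G (Lin): min(35, 1, 4) = 1
B (Farouk): max(-29, 1) = 1
C (Lin): min(8, 36) = 8
D (Lin): min(-6, 25, 23) = -6
E (Lin): min(-17, 34, -35) = -35
A (Farouk): max(8, -6, -35) = 8
Lin prefers the lower value; B=1, A=8. B is better since 1 < 8.

B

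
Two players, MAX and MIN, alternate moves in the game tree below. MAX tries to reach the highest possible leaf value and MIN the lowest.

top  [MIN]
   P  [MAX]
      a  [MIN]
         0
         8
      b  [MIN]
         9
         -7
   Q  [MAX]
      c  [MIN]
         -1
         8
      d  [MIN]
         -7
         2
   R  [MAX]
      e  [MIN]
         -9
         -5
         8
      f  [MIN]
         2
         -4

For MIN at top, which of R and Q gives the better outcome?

e (MIN): min(-9, -5, 8) = -9
f (MIN): min(2, -4) = -4
R (MAX): max(-9, -4) = -4
c (MIN): min(-1, 8) = -1
d (MIN): min(-7, 2) = -7
Q (MAX): max(-1, -7) = -1
MIN prefers the lower value; R=-4, Q=-1. R is better since -4 < -1.

R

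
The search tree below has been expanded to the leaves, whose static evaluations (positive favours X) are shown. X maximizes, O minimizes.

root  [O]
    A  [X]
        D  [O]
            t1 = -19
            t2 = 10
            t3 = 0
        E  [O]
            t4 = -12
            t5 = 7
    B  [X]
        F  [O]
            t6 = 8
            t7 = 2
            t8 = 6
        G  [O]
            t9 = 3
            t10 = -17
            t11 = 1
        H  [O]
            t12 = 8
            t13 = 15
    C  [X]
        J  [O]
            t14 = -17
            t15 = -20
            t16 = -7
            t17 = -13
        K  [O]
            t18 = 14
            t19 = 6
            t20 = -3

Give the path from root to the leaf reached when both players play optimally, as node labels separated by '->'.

root -> A -> E -> t4

D (O): min(-19, 10, 0) = -19
E (O): min(-12, 7) = -12
A (X): max(-19, -12) = -12
F (O): min(8, 2, 6) = 2
G (O): min(3, -17, 1) = -17
H (O): min(8, 15) = 8
B (X): max(2, -17, 8) = 8
J (O): min(-17, -20, -7, -13) = -20
K (O): min(14, 6, -3) = -3
C (X): max(-20, -3) = -3
root (O): min(-12, 8, -3) = -12
At root, O picks A (lowest: -12).
At A, X picks E (highest: -12).
At E, O picks t4 (lowest: -12).
Terminal value -12.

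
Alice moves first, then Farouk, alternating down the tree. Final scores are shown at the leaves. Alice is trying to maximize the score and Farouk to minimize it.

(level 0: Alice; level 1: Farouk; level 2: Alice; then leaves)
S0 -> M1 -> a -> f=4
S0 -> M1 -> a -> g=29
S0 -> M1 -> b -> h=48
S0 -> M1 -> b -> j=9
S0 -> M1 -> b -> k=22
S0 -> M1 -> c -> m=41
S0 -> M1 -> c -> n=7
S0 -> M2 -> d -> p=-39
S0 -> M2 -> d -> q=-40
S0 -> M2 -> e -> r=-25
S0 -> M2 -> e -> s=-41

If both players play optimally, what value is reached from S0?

29

a (Alice): max(4, 29) = 29
b (Alice): max(48, 9, 22) = 48
c (Alice): max(41, 7) = 41
M1 (Farouk): min(29, 48, 41) = 29
d (Alice): max(-39, -40) = -39
e (Alice): max(-25, -41) = -25
M2 (Farouk): min(-39, -25) = -39
S0 (Alice): max(29, -39) = 29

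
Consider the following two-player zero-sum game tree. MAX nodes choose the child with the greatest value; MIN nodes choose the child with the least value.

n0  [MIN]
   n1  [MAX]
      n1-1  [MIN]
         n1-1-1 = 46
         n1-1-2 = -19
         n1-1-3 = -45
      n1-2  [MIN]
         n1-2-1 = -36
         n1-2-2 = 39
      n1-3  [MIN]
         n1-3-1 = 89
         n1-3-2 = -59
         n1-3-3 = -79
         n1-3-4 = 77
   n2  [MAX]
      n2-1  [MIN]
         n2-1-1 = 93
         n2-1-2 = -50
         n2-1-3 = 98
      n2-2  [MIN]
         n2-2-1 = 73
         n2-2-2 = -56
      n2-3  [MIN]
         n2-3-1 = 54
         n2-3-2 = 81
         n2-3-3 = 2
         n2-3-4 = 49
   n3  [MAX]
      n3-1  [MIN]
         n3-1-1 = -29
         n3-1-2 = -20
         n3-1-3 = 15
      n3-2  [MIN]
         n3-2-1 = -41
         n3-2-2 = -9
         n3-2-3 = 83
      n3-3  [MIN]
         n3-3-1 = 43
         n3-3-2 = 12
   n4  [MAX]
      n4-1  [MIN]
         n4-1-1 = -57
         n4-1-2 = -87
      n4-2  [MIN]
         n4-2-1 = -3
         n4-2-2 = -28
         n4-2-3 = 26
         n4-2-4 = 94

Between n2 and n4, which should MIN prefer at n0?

n2-1 (MIN): min(93, -50, 98) = -50
n2-2 (MIN): min(73, -56) = -56
n2-3 (MIN): min(54, 81, 2, 49) = 2
n2 (MAX): max(-50, -56, 2) = 2
n4-1 (MIN): min(-57, -87) = -87
n4-2 (MIN): min(-3, -28, 26, 94) = -28
n4 (MAX): max(-87, -28) = -28
MIN prefers the lower value; n2=2, n4=-28. n4 is better since -28 < 2.

n4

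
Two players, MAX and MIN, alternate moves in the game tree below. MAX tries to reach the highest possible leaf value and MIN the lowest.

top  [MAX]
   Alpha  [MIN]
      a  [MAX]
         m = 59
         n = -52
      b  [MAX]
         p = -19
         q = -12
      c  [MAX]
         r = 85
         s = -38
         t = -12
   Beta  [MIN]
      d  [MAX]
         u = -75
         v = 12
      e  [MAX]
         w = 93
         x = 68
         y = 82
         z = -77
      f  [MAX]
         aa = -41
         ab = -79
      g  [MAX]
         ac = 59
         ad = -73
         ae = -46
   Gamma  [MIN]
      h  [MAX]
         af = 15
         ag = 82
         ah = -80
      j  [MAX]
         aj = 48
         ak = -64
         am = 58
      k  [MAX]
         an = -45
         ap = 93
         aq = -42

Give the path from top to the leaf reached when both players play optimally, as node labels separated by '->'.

a (MAX): max(59, -52) = 59
b (MAX): max(-19, -12) = -12
c (MAX): max(85, -38, -12) = 85
Alpha (MIN): min(59, -12, 85) = -12
d (MAX): max(-75, 12) = 12
e (MAX): max(93, 68, 82, -77) = 93
f (MAX): max(-41, -79) = -41
g (MAX): max(59, -73, -46) = 59
Beta (MIN): min(12, 93, -41, 59) = -41
h (MAX): max(15, 82, -80) = 82
j (MAX): max(48, -64, 58) = 58
k (MAX): max(-45, 93, -42) = 93
Gamma (MIN): min(82, 58, 93) = 58
top (MAX): max(-12, -41, 58) = 58
At top, MAX picks Gamma (highest: 58).
At Gamma, MIN picks j (lowest: 58).
At j, MAX picks am (highest: 58).
Terminal value 58.

top -> Gamma -> j -> am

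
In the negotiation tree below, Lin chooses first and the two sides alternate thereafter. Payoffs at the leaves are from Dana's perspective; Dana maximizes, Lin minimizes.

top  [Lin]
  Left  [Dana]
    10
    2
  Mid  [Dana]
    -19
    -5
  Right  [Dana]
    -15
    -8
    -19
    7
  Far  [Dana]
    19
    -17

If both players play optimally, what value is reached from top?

-5

Left (Dana): max(10, 2) = 10
Mid (Dana): max(-19, -5) = -5
Right (Dana): max(-15, -8, -19, 7) = 7
Far (Dana): max(19, -17) = 19
top (Lin): min(10, -5, 7, 19) = -5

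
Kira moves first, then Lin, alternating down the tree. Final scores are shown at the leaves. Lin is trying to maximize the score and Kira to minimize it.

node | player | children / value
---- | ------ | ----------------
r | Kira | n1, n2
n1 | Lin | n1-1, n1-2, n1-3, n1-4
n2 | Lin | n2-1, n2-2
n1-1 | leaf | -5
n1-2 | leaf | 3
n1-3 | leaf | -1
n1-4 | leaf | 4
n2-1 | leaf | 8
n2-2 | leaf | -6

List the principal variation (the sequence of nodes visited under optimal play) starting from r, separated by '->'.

n1 (Lin): max(-5, 3, -1, 4) = 4
n2 (Lin): max(8, -6) = 8
r (Kira): min(4, 8) = 4
At r, Kira picks n1 (lowest: 4).
At n1, Lin picks n1-4 (highest: 4).
Terminal value 4.

r -> n1 -> n1-4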